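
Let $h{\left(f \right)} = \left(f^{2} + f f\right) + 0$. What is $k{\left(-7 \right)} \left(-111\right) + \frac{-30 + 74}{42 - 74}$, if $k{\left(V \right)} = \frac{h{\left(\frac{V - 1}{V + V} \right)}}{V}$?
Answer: $\frac{24643}{2744} \approx 8.9807$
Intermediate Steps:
$h{\left(f \right)} = 2 f^{2}$ ($h{\left(f \right)} = \left(f^{2} + f^{2}\right) + 0 = 2 f^{2} + 0 = 2 f^{2}$)
$k{\left(V \right)} = \frac{\left(-1 + V\right)^{2}}{2 V^{3}}$ ($k{\left(V \right)} = \frac{2 \left(\frac{V - 1}{V + V}\right)^{2}}{V} = \frac{2 \left(\frac{-1 + V}{2 V}\right)^{2}}{V} = \frac{2 \frac{\left(-1 + V\right)^{2}}{4 V^{2}}}{V} = \frac{\frac{1}{2} \frac{1}{V^{2}} \left(-1 + V\right)^{2}}{V} = \frac{\left(-1 + V\right)^{2}}{2 V^{3}}$)
$k{\left(-7 \right)} \left(-111\right) + \frac{-30 + 74}{42 - 74} = \frac{\left(-1 - 7\right)^{2}}{2 \left(-343\right)} \left(-111\right) + \frac{-30 + 74}{42 - 74} = \frac{1}{2} \left(- \frac{1}{343}\right) \left(-8\right)^{2} \left(-111\right) + \frac{44}{-32} = \frac{1}{2} \left(- \frac{1}{343}\right) 64 \left(-111\right) + 44 \left(- \frac{1}{32}\right) = \left(- \frac{32}{343}\right) \left(-111\right) - \frac{11}{8} = \frac{3552}{343} - \frac{11}{8} = \frac{24643}{2744}$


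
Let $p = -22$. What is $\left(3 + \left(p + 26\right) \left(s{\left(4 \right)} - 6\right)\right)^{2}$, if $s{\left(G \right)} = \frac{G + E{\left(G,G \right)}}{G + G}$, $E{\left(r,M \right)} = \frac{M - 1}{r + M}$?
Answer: $\frac{90601}{256} \approx 353.91$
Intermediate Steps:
$E{\left(r,M \right)} = \frac{-1 + M}{M + r}$
$s{\left(G \right)} = \frac{G + \frac{-1 + G}{2 G}}{2 G}$ ($s{\left(G \right)} = \frac{G + \frac{-1 + G}{G + G}}{G + G} = \frac{G + \frac{-1 + G}{2 G}}{2 G}$)
$\left(3 + \left(p + 26\right) \left(s{\left(4 \right)} - 6\right)\right)^{2} = \left(3 + \left(-22 + 26\right) \left(\frac{-1 + 4 + 2 \cdot 4^{2}}{4 \cdot 16} - 6\right)\right)^{2} = \left(3 + 4 \left(\frac{1}{4} \cdot \frac{1}{16} \left(-1 + 4 + 2 \cdot 16\right) - 6\right)\right)^{2} = \left(3 + 4 \left(\frac{1}{4} \cdot \frac{1}{16} \left(-1 + 4 + 32\right) - 6\right)\right)^{2} = \left(3 + 4 \left(\frac{1}{4} \cdot \frac{1}{16} \cdot 35 - 6\right)\right)^{2} = \left(3 + 4 \left(\frac{35}{64} - 6\right)\right)^{2} = \left(3 + 4 \left(- \frac{349}{64}\right)\right)^{2} = \left(3 - \frac{349}{16}\right)^{2} = \left(- \frac{301}{16}\right)^{2} = \frac{90601}{256}$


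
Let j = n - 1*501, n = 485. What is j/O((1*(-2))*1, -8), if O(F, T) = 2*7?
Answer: -8/7 ≈ -1.1429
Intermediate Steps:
O(F, T) = 14
j = -16 (j = 485 - 1*501 = 485 - 501 = -16)
j/O((1*(-2))*1, -8) = -16/14 = -16*1/14 = -8/7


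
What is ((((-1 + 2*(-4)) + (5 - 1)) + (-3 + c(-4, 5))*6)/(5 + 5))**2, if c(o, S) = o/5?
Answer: 19321/2500 ≈ 7.7284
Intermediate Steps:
c(o, S) = o/5 (c(o, S) = o*(1/5) = o/5)
((((-1 + 2*(-4)) + (5 - 1)) + (-3 + c(-4, 5))*6)/(5 + 5))**2 = ((((-1 + 2*(-4)) + (5 - 1)) + (-3 + (1/5)*(-4))*6)/(5 + 5))**2 = ((((-1 - 8) + 4) + (-3 - 4/5)*6)/10)**2 = (((-9 + 4) - 19/5*6)*(1/10))**2 = ((-5 - 114/5)*(1/10))**2 = (-139/5*1/10)**2 = (-139/50)**2 = 19321/2500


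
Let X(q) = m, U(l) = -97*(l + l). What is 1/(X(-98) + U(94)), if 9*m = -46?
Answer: -9/164170 ≈ -5.4821e-5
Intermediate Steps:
U(l) = -194*l
m = -46/9 (m = (⅑)*(-46) = -46/9 ≈ -5.1111)
X(q) = -46/9
1/(X(-98) + U(94)) = 1/(-46/9 - 194*94) = 1/(-46/9 - 18236) = 1/(-164170/9) = -9/164170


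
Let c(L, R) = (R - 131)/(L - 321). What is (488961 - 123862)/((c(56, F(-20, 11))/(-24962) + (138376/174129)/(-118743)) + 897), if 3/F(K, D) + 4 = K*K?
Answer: 2197190414331492791432760/5398206358935319562201 ≈ 407.02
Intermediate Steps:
F(K, D) = 3/(-4 + K**2) (F(K, D) = 3/(-4 + K*K) = 3/(-4 + K**2))
c(L, R) = (-131 + R)/(-321 + L)
(488961 - 123862)/((c(56, F(-20, 11))/(-24962) + (138376/174129)/(-118743)) + 897) = (488961 - 123862)/((((-131 + 3/(-4 + (-20)**2))/(-321 + 56))/(-24962) + (138376/174129)/(-118743)) + 897) = 365099/((((-131 + 3/(-4 + 400))/(-265))*(-1/24962) + (138376*(1/174129))*(-1/118743)) + 897) = 365099/((-(-131 + 3/396)/265*(-1/24962) + (138376/174129)*(-1/118743)) + 897) = 365099/((-(-131 + 3*(1/396))/265*(-1/24962) - 138376/20676599847) + 897) = 365099/((-(-131 + 1/132)/265*(-1/24962) - 138376/20676599847) + 897) = 365099/((-1/265*(-17291/132)*(-1/24962) - 138376/20676599847) + 897) = 365099/(((17291/34980)*(-1/24962) - 138376/20676599847) + 897) = 365099/((-17291/873170760 - 138376/20676599847) + 897) = 365099/(-159448321680079/6018067467540291240 + 897) = 365099/(5398206358935319562201/6018067467540291240) = 365099*(6018067467540291240/5398206358935319562201) = 2197190414331492791432760/5398206358935319562201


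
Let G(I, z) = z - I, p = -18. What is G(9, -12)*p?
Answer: 378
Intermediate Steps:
G(9, -12)*p = (-12 - 1*9)*(-18) = (-12 - 9)*(-18) = -21*(-18) = 378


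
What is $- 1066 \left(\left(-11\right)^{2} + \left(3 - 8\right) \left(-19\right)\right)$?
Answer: $-230256$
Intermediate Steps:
$- 1066 \left(\left(-11\right)^{2} + \left(3 - 8\right) \left(-19\right)\right) = - 1066 \left(121 - -95\right) = - 1066 \left(121 + 95\right) = \left(-1066\right) 216 = -230256$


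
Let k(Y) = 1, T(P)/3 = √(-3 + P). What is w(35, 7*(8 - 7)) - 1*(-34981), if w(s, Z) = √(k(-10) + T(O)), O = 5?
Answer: 34981 + √(1 + 3*√2) ≈ 34983.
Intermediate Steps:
T(P) = 3*√(-3 + P)
w(s, Z) = √(1 + 3*√2) (w(s, Z) = √(1 + 3*√(-3 + 5)) = √(1 + 3*√2))
w(35, 7*(8 - 7)) - 1*(-34981) = √(1 + 3*√2) - 1*(-34981) = √(1 + 3*√2) + 34981 = 34981 + √(1 + 3*√2)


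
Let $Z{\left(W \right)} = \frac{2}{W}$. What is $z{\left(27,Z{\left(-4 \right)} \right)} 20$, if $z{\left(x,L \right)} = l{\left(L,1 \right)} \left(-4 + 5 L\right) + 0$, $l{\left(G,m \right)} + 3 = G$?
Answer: $455$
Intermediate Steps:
$l{\left(G,m \right)} = -3 + G$
$z{\left(x,L \right)} = \left(-4 + 5 L\right) \left(-3 + L\right)$ ($z{\left(x,L \right)} = \left(-3 + L\right) \left(-4 + 5 L\right) + 0 = \left(-4 + 5 L\right) \left(-3 + L\right) + 0 = \left(-4 + 5 L\right) \left(-3 + L\right)$)
$z{\left(27,Z{\left(-4 \right)} \right)} 20 = \left(-4 + 5 \frac{2}{-4}\right) \left(-3 + \frac{2}{-4}\right) 20 = \left(-4 + 5 \cdot 2 \left(- \frac{1}{4}\right)\right) \left(-3 + 2 \left(- \frac{1}{4}\right)\right) 20 = \left(-4 + 5 \left(- \frac{1}{2}\right)\right) \left(-3 - \frac{1}{2}\right) 20 = \left(-4 - \frac{5}{2}\right) \left(- \frac{7}{2}\right) 20 = \left(- \frac{13}{2}\right) \left(- \frac{7}{2}\right) 20 = \frac{91}{4} \cdot 20 = 455$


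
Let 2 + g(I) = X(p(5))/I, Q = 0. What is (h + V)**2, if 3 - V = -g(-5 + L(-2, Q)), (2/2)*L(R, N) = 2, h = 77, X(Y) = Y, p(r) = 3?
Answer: 5929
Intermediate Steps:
L(R, N) = 2
g(I) = -2 + 3/I
V = 0 (V = 3 - (-1)*(-2 + 3/(-5 + 2)) = 3 - (-1)*(-2 + 3/(-3)) = 3 - (-1)*(-2 + 3*(-1/3)) = 3 - (-1)*(-2 - 1) = 3 - (-1)*(-3) = 3 - 1*3 = 3 - 3 = 0)
(h + V)**2 = (77 + 0)**2 = 77**2 = 5929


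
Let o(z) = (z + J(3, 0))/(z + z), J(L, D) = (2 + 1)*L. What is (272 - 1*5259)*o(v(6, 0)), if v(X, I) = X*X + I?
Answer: -24935/8 ≈ -3116.9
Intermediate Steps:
J(L, D) = 3*L
v(X, I) = I + X**2 (v(X, I) = X**2 + I = I + X**2)
o(z) = (9 + z)/(2*z) (o(z) = (z + 3*3)/(z + z) = (z + 9)/((2*z)) = (9 + z)*(1/(2*z)) = (9 + z)/(2*z))
(272 - 1*5259)*o(v(6, 0)) = (272 - 1*5259)*((9 + (0 + 6**2))/(2*(0 + 6**2))) = (272 - 5259)*((9 + (0 + 36))/(2*(0 + 36))) = -4987*(9 + 36)/(2*36) = -4987*45/(2*36) = -4987*5/8 = -24935/8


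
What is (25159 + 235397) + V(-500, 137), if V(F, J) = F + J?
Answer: 260193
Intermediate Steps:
(25159 + 235397) + V(-500, 137) = (25159 + 235397) + (-500 + 137) = 260556 - 363 = 260193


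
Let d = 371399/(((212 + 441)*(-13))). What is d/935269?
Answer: -371399/7939498541 ≈ -4.6779e-5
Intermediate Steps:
d = -371399/8489 (d = 371399/((653*(-13))) = 371399/(-8489) = 371399*(-1/8489) = -371399/8489 ≈ -43.751)
d/935269 = -371399/8489/935269 = -371399/8489*1/935269 = -371399/7939498541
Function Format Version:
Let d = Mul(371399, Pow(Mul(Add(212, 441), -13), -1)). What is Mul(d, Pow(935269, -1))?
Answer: Rational(-371399, 7939498541) ≈ -4.6779e-5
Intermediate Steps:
d = Rational(-371399, 8489) (d = Mul(371399, Pow(Mul(653, -13), -1)) = Mul(371399, Pow(-8489, -1)) = Mul(371399, Rational(-1, 8489)) = Rational(-371399, 8489) ≈ -43.751)
Mul(d, Pow(935269, -1)) = Mul(Rational(-371399, 8489), Pow(935269, -1)) = Mul(Rational(-371399, 8489), Rational(1, 935269)) = Rational(-371399, 7939498541)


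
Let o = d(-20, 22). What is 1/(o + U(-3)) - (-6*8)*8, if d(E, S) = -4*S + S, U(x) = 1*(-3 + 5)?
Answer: 24575/64 ≈ 383.98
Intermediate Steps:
U(x) = 2 (U(x) = 1*2 = 2)
d(E, S) = -3*S
o = -66 (o = -3*22 = -66)
1/(o + U(-3)) - (-6*8)*8 = 1/(-66 + 2) - (-6*8)*8 = 1/(-64) - (-48)*8 = -1/64 - 1*(-384) = -1/64 + 384 = 24575/64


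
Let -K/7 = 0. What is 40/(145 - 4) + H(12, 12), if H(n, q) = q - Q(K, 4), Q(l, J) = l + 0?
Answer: 1732/141 ≈ 12.284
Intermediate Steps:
K = 0 (K = -7*0 = 0)
Q(l, J) = l
H(n, q) = q (H(n, q) = q - 1*0 = q + 0 = q)
40/(145 - 4) + H(12, 12) = 40/(145 - 4) + 12 = 40/141 + 12 = 1732/141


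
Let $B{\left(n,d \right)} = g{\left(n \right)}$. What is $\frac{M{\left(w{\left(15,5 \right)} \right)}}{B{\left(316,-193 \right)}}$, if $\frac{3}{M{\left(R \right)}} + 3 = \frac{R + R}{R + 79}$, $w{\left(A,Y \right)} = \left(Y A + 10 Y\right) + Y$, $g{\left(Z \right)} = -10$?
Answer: $\frac{627}{3670} \approx 0.17084$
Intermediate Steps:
$w{\left(A,Y \right)} = 11 Y + A Y$ ($w{\left(A,Y \right)} = \left(A Y + 10 Y\right) + Y = \left(10 Y + A Y\right) + Y = 11 Y + A Y$)
$B{\left(n,d \right)} = -10$
$M{\left(R \right)} = \frac{3}{-3 + \frac{2 R}{79 + R}}$ ($M{\left(R \right)} = \frac{3}{-3 + \frac{R + R}{R + 79}} = \frac{3}{-3 + \frac{2 R}{79 + R}}$)
$\frac{M{\left(w{\left(15,5 \right)} \right)}}{B{\left(316,-193 \right)}} = \frac{3 \frac{1}{237 + 5 \left(11 + 15\right)} \left(-79 - 5 \left(11 + 15\right)\right)}{-10} = \frac{3 \left(-79 - 5 \cdot 26\right)}{237 + 5 \cdot 26} \left(- \frac{1}{10}\right) = \frac{3 \left(-79 - 130\right)}{237 + 130} \left(- \frac{1}{10}\right) = \frac{3 \left(-79 - 130\right)}{367} \left(- \frac{1}{10}\right) = 3 \cdot \frac{1}{367} \left(-209\right) \left(- \frac{1}{10}\right) = \left(- \frac{627}{367}\right) \left(- \frac{1}{10}\right) = \frac{627}{3670}$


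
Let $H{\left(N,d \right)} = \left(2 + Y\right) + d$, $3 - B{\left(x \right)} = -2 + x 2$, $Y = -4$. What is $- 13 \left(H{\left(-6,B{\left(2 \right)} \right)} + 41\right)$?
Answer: $-520$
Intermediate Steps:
$B{\left(x \right)} = 5 - 2 x$ ($B{\left(x \right)} = 3 - \left(-2 + x 2\right) = 3 - \left(-2 + 2 x\right) = 5 - 2 x$)
$H{\left(N,d \right)} = -2 + d$ ($H{\left(N,d \right)} = \left(2 - 4\right) + d = -2 + d$)
$- 13 \left(H{\left(-6,B{\left(2 \right)} \right)} + 41\right) = - 13 \left(\left(-2 + \left(5 - 4\right)\right) + 41\right) = - 13 \left(\left(-2 + 1\right) + 41\right) = - 13 \left(-1 + 41\right) = \left(-13\right) 40 = -520$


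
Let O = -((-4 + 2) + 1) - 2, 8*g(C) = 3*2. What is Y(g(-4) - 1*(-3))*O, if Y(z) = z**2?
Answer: -225/16 ≈ -14.063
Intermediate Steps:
g(C) = 3/4 (g(C) = (3*2)/8 = (1/8)*6 = 3/4)
O = -1 (O = -(-2 + 1) - 2 = -1*(-1) - 2 = 1 - 2 = -1)
Y(g(-4) - 1*(-3))*O = (3/4 - 1*(-3))**2*(-1) = (3/4 + 3)**2*(-1) = (15/4)**2*(-1) = (225/16)*(-1) = -225/16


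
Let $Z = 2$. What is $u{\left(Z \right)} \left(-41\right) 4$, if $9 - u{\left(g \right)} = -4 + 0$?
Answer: $-2132$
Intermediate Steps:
$u{\left(g \right)} = 13$ ($u{\left(g \right)} = 9 - \left(-4 + 0\right) = 9 - -4 = 9 + 4 = 13$)
$u{\left(Z \right)} \left(-41\right) 4 = 13 \left(-41\right) 4 = \left(-533\right) 4 = -2132$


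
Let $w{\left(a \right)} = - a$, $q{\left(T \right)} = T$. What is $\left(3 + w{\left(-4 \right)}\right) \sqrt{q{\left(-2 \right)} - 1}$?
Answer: $7 i \sqrt{3} \approx 12.124 i$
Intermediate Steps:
$\left(3 + w{\left(-4 \right)}\right) \sqrt{q{\left(-2 \right)} - 1} = \left(3 - -4\right) \sqrt{-2 - 1} = \left(3 + 4\right) \sqrt{-3} = 7 i \sqrt{3}$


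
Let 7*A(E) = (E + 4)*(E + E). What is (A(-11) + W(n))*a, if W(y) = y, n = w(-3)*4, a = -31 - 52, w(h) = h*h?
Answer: -4814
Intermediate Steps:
w(h) = h²
a = -83
n = 36 (n = (-3)²*4 = 9*4 = 36)
A(E) = 2*E*(4 + E)/7 (A(E) = ((E + 4)*(E + E))/7 = ((4 + E)*(2*E))/7 = (2*E*(4 + E))/7 = 2*E*(4 + E)/7)
(A(-11) + W(n))*a = ((2/7)*(-11)*(4 - 11) + 36)*(-83) = ((2/7)*(-11)*(-7) + 36)*(-83) = (22 + 36)*(-83) = 58*(-83) = -4814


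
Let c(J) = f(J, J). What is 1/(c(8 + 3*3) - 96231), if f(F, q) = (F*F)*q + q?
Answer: -1/91301 ≈ -1.0953e-5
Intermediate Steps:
f(F, q) = q + q*F² (f(F, q) = F²*q + q = q*F² + q = q + q*F²)
c(J) = J*(1 + J²)
1/(c(8 + 3*3) - 96231) = 1/(((8 + 3*3) + (8 + 3*3)³) - 96231) = 1/(((8 + 9) + (8 + 9)³) - 96231) = 1/((17 + 17³) - 96231) = 1/((17 + 4913) - 96231) = 1/(4930 - 96231) = 1/(-91301) = -1/91301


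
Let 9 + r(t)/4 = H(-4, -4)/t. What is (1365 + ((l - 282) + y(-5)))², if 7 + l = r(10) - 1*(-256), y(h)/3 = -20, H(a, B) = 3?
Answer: 38266596/25 ≈ 1.5307e+6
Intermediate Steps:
y(h) = -60 (y(h) = 3*(-20) = -60)
r(t) = -36 + 12/t (r(t) = -36 + 4*(3/t) = -36 + 12/t)
l = 1071/5 (l = -7 + ((-36 + 12/10) - 1*(-256)) = -7 + ((-36 + 12*(⅒)) + 256) = -7 + ((-36 + 6/5) + 256) = -7 + (-174/5 + 256) = -7 + 1106/5 = 1071/5 ≈ 214.20)
(1365 + ((l - 282) + y(-5)))² = (1365 + ((1071/5 - 282) - 60))² = (1365 + (-339/5 - 60))² = (1365 - 639/5)² = (6186/5)² = 38266596/25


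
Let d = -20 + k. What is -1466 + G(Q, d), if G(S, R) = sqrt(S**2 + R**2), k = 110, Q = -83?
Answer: -1466 + sqrt(14989) ≈ -1343.6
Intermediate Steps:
d = 90 (d = -20 + 110 = 90)
G(S, R) = sqrt(R**2 + S**2)
-1466 + G(Q, d) = -1466 + sqrt(90**2 + (-83)**2) = -1466 + sqrt(8100 + 6889) = -1466 + sqrt(14989)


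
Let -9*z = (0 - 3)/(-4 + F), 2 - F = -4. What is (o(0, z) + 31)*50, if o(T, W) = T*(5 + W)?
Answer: 1550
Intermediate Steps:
F = 6 (F = 2 - 1*(-4) = 2 + 4 = 6)
z = ⅙ (z = -(0 - 3)/(9*(-4 + 6)) = -(-1)/(3*2) = -⅑*(-3/2) = ⅙ ≈ 0.16667)
(o(0, z) + 31)*50 = (0*(5 + ⅙) + 31)*50 = (0*(31/6) + 31)*50 = (0 + 31)*50 = 31*50 = 1550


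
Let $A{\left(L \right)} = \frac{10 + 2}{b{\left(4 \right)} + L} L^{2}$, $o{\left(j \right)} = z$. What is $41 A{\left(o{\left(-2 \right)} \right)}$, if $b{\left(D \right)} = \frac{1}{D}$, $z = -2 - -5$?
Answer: $\frac{17712}{13} \approx 1362.5$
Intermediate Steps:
$z = 3$ ($z = -2 + 5 = 3$)
$o{\left(j \right)} = 3$
$A{\left(L \right)} = \frac{12 L^{2}}{\frac{1}{4} + L}$ ($A{\left(L \right)} = \frac{10 + 2}{\frac{1}{4} + L} L^{2} = \frac{12}{\frac{1}{4} + L} L^{2} = \frac{12 L^{2}}{\frac{1}{4} + L}$)
$41 A{\left(o{\left(-2 \right)} \right)} = 41 \frac{48 \cdot 3^{2}}{1 + 4 \cdot 3} = 41 \cdot 48 \cdot 9 \frac{1}{1 + 12} = 41 \cdot 48 \cdot 9 \cdot \frac{1}{13} = 41 \cdot \frac{432}{13} = \frac{17712}{13}$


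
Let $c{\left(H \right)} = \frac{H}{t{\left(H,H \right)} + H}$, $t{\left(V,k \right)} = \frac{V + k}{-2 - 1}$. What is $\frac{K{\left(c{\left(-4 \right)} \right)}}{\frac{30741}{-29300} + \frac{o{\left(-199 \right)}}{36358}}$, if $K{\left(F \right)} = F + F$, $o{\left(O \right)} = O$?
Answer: $- \frac{3195868200}{561755989} \approx -5.6891$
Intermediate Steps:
$t{\left(V,k \right)} = - \frac{V}{3} - \frac{k}{3}$ ($t{\left(V,k \right)} = \frac{V + k}{-3} = \left(V + k\right) \left(- \frac{1}{3}\right) = - \frac{V}{3} - \frac{k}{3}$)
$c{\left(H \right)} = 3$ ($c{\left(H \right)} = \frac{H}{\left(- \frac{H}{3} - \frac{H}{3}\right) + H} = \frac{H}{- \frac{2 H}{3} + H} = \frac{H}{\frac{1}{3} H} = H \frac{3}{H} = 3$)
$K{\left(F \right)} = 2 F$
$\frac{K{\left(c{\left(-4 \right)} \right)}}{\frac{30741}{-29300} + \frac{o{\left(-199 \right)}}{36358}} = \frac{2 \cdot 3}{\frac{30741}{-29300} - \frac{199}{36358}} = \frac{6}{30741 \left(- \frac{1}{29300}\right) - \frac{199}{36358}} = \frac{6}{- \frac{30741}{29300} - \frac{199}{36358}} = \frac{6}{- \frac{561755989}{532644700}} = 6 \left(- \frac{532644700}{561755989}\right) = - \frac{3195868200}{561755989}$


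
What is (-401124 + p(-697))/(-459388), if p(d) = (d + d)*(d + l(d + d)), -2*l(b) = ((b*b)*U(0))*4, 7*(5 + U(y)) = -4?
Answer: 105643971647/1607858 ≈ 65705.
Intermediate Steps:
U(y) = -39/7 (U(y) = -5 + (⅐)*(-4) = -5 - 4/7 = -39/7)
l(b) = 78*b²/7 (l(b) = -(b*b)*(-39/7)*4/2 = -b²*(-39/7)*4/2 = -(-39*b²/7)*4/2 = -(-78)*b²/7 = 78*b²/7)
p(d) = 2*d*(d + 312*d²/7) (p(d) = (d + d)*(d + 78*(d + d)²/7) = (2*d)*(d + 78*(2*d)²/7) = (2*d)*(d + 78*(4*d²)/7) = (2*d)*(d + 312*d²/7) = 2*d*(d + 312*d²/7))
(-401124 + p(-697))/(-459388) = (-401124 + (-697)²*(2 + (624/7)*(-697)))/(-459388) = (-401124 + 485809*(2 - 434928/7))*(-1/459388) = (-401124 + 485809*(-434914/7))*(-1/459388) = (-401124 - 211285135426/7)*(-1/459388) = -211287943294/7*(-1/459388) = 105643971647/1607858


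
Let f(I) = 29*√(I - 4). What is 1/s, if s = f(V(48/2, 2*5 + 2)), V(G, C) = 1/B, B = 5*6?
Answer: -I*√3570/3451 ≈ -0.017314*I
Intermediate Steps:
B = 30
V(G, C) = 1/30
f(I) = 29*√(-4 + I)
s = 29*I*√3570/30 (s = 29*√(-4 + 1/30) = 29*√(-119/30) = 29*(I*√3570/30) = 29*I*√3570/30 ≈ 57.758*I)
1/s = 1/(29*I*√3570/30) = -I*√3570/3451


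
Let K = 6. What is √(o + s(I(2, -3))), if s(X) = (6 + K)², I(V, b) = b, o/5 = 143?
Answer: √859 ≈ 29.309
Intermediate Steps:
o = 715 (o = 5*143 = 715)
s(X) = 144 (s(X) = (6 + 6)² = 12² = 144)
√(o + s(I(2, -3))) = √(715 + 144) = √859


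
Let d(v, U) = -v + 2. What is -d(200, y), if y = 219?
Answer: 198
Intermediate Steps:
d(v, U) = 2 - v
-d(200, y) = -(2 - 1*200) = -(2 - 200) = -1*(-198) = 198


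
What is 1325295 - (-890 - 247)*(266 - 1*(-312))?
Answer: 1982481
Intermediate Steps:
1325295 - (-890 - 247)*(266 - 1*(-312)) = 1325295 - (-1137)*(266 + 312) = 1325295 - (-1137)*578 = 1325295 - 1*(-657186) = 1325295 + 657186 = 1982481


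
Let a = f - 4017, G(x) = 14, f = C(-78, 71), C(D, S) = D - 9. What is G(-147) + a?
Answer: -4090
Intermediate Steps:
C(D, S) = -9 + D
f = -87 (f = -9 - 78 = -87)
a = -4104 (a = -87 - 4017 = -4104)
G(-147) + a = 14 - 4104 = -4090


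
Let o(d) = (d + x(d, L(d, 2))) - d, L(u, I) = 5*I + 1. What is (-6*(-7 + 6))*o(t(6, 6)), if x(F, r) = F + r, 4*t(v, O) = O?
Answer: 75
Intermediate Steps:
t(v, O) = O/4
L(u, I) = 1 + 5*I
o(d) = 11 + d (o(d) = (d + (d + (1 + 5*2))) - d = (d + (d + (1 + 10))) - d = (d + (d + 11)) - d = (d + (11 + d)) - d = (11 + 2*d) - d = 11 + d)
(-6*(-7 + 6))*o(t(6, 6)) = (-6*(-7 + 6))*(11 + (¼)*6) = (-6*(-1))*(11 + 3/2) = 6*(25/2) = 75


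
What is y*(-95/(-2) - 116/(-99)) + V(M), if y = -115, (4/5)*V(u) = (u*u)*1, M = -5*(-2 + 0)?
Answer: -1083505/198 ≈ -5472.3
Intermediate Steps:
M = 10 (M = -5*(-2) = 10)
V(u) = 5*u²/4 (V(u) = 5*((u*u)*1)/4 = 5*(u²*1)/4 = 5*u²/4)
y*(-95/(-2) - 116/(-99)) + V(M) = -115*(-95/(-2) - 116/(-99)) + (5/4)*10² = -115*(-95*(-½) - 116*(-1/99)) + (5/4)*100 = -115*(95/2 + 116/99) + 125 = -115*9637/198 + 125 = -1108255/198 + 125 = -1083505/198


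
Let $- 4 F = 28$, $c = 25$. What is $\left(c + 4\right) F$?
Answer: $-203$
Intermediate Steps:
$F = -7$ ($F = \left(- \frac{1}{4}\right) 28 = -7$)
$\left(c + 4\right) F = \left(25 + 4\right) \left(-7\right) = 29 \left(-7\right) = -203$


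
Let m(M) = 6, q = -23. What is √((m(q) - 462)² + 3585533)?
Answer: √3793469 ≈ 1947.7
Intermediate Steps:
√((m(q) - 462)² + 3585533) = √((6 - 462)² + 3585533) = √((-456)² + 3585533) = √(207936 + 3585533) = √3793469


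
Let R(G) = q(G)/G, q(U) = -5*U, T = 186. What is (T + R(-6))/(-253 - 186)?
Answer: -181/439 ≈ -0.41230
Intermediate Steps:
R(G) = -5 (R(G) = (-5*G)/G = -5)
(T + R(-6))/(-253 - 186) = (186 - 5)/(-253 - 186) = 181/(-439) = 181*(-1/439) = -181/439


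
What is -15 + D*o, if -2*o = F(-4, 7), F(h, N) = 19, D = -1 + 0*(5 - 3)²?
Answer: -11/2 ≈ -5.5000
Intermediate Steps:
D = -1 (D = -1 + 0*2² = -1 + 0*4 = -1 + 0 = -1)
o = -19/2 (o = -½*19 = -19/2 ≈ -9.5000)
-15 + D*o = -15 - 1*(-19/2) = -15 + 19/2 = -11/2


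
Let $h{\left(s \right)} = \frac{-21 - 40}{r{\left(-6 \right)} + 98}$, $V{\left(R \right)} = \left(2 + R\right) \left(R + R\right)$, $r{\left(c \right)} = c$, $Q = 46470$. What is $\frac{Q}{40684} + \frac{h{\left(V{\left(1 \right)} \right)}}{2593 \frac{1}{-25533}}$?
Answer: $\frac{18612889053}{2426353076} \approx 7.6711$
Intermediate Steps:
$V{\left(R \right)} = 2 R \left(2 + R\right)$ ($V{\left(R \right)} = \left(2 + R\right) 2 R = 2 R \left(2 + R\right)$)
$h{\left(s \right)} = - \frac{61}{92}$ ($h{\left(s \right)} = \frac{-21 - 40}{-6 + 98} = - \frac{61}{92}$)
$\frac{Q}{40684} + \frac{h{\left(V{\left(1 \right)} \right)}}{2593 \frac{1}{-25533}} = \frac{46470}{40684} - \frac{61}{92 \frac{2593}{-25533}} = 46470 \cdot \frac{1}{40684} - \frac{61}{92 \cdot 2593 \left(- \frac{1}{25533}\right)} = \frac{23235}{20342} - \frac{61}{92 \left(- \frac{2593}{25533}\right)} = \frac{23235}{20342} - - \frac{1557513}{238556} = \frac{23235}{20342} + \frac{1557513}{238556} = \frac{18612889053}{2426353076}$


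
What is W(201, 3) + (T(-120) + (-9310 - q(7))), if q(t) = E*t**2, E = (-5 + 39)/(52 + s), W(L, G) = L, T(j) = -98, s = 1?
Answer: -489637/53 ≈ -9238.4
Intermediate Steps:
E = 34/53 (E = (-5 + 39)/(52 + 1) = 34/53 ≈ 0.64151)
q(t) = 34*t**2/53
W(201, 3) + (T(-120) + (-9310 - q(7))) = 201 + (-98 + (-9310 - 34*7**2/53)) = 201 + (-98 + (-9310 - 34*49/53)) = 201 + (-98 + (-9310 - 1*1666/53)) = 201 + (-98 + (-9310 - 1666/53)) = 201 + (-98 - 495096/53) = 201 - 500290/53 = -489637/53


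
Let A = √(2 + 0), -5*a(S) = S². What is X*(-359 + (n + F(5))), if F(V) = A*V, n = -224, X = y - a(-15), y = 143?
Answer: -109604 + 940*√2 ≈ -1.0827e+5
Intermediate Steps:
a(S) = -S²/5
X = 188 (X = 143 - (-1)*(-15)²/5 = 143 - (-1)*225/5 = 143 - 1*(-45) = 143 + 45 = 188)
A = √2 ≈ 1.4142
F(V) = V*√2 (F(V) = √2*V = V*√2)
X*(-359 + (n + F(5))) = 188*(-359 + (-224 + 5*√2)) = 188*(-583 + 5*√2) = -109604 + 940*√2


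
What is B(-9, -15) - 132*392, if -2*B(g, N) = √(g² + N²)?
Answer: -51744 - 3*√34/2 ≈ -51753.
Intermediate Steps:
B(g, N) = -√(N² + g²)/2 (B(g, N) = -√(g² + N²)/2 = -√(N² + g²)/2)
B(-9, -15) - 132*392 = -√((-15)² + (-9)²)/2 - 132*392 = -√(225 + 81)/2 - 51744 = -3*√34/2 - 51744 = -51744 - 3*√34/2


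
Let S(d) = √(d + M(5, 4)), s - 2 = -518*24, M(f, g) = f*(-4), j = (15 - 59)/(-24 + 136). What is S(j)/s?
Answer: -I*√3997/174020 ≈ -0.0003633*I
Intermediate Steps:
j = -11/28 (j = -44/112 = -44*1/112 = -11/28 ≈ -0.39286)
M(f, g) = -4*f
s = -12430 (s = 2 - 518*24 = 2 - 12432 = -12430)
S(d) = √(-20 + d) (S(d) = √(d - 4*5) = √(d - 20) = √(-20 + d))
S(j)/s = √(-20 - 11/28)/(-12430) = √(-571/28)*(-1/12430) = (I*√3997/14)*(-1/12430) = -I*√3997/174020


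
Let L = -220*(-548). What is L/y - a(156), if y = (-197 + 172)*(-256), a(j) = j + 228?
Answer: -29213/80 ≈ -365.16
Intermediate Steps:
a(j) = 228 + j
y = 6400 (y = -25*(-256) = 6400)
L = 120560
L/y - a(156) = 120560/6400 - (228 + 156) = 120560*(1/6400) - 1*384 = 1507/80 - 384 = -29213/80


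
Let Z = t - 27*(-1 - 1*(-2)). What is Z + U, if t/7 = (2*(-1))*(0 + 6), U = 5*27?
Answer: 24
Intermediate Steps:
U = 135
t = -84 (t = 7*((2*(-1))*(0 + 6)) = 7*(-2*6) = 7*(-12) = -84)
Z = -111 (Z = -84 - 27*(-1 - 1*(-2)) = -84 - 27*(-1 + 2) = -84 - 27 = -111)
Z + U = -111 + 135 = 24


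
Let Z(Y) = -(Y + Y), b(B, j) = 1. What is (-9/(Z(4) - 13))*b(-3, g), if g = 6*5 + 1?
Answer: 3/7 ≈ 0.42857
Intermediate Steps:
g = 31 (g = 30 + 1 = 31)
Z(Y) = -2*Y
(-9/(Z(4) - 13))*b(-3, g) = -9/(-2*4 - 13)*1 = -9/(-8 - 13)*1 = -9/(-21)*1 = -9*(-1/21)*1 = (3/7)*1 = 3/7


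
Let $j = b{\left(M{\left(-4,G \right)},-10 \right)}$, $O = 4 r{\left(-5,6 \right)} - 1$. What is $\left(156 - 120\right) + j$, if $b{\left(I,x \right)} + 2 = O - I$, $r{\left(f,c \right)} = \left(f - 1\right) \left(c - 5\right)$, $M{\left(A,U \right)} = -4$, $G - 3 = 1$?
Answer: $13$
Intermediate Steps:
$G = 4$ ($G = 3 + 1 = 4$)
$r{\left(f,c \right)} = \left(-1 + f\right) \left(-5 + c\right)$
$O = -25$ ($O = 4 \left(5 - 6 - -25 + 6 \left(-5\right)\right) - 1 = 4 \left(5 - 6 + 25 - 30\right) - 1 = 4 \left(-6\right) - 1 = -24 - 1 = -25$)
$b{\left(I,x \right)} = -27 - I$ ($b{\left(I,x \right)} = -2 - \left(25 + I\right) = -27 - I$)
$j = -23$ ($j = -27 - -4 = -27 + 4 = -23$)
$\left(156 - 120\right) + j = \left(156 - 120\right) - 23 = 36 - 23 = 13$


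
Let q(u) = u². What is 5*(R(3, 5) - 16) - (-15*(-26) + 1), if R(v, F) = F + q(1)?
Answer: -441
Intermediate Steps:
R(v, F) = 1 + F (R(v, F) = F + 1² = F + 1 = 1 + F)
5*(R(3, 5) - 16) - (-15*(-26) + 1) = 5*((1 + 5) - 16) - (-15*(-26) + 1) = 5*(6 - 16) - (390 + 1) = 5*(-10) - 1*391 = -50 - 391 = -441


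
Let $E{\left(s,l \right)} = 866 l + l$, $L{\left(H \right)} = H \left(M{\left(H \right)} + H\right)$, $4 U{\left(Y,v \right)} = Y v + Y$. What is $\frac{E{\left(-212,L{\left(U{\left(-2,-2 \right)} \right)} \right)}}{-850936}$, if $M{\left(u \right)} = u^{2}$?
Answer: $- \frac{2601}{6807488} \approx -0.00038208$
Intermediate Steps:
$U{\left(Y,v \right)} = \frac{Y}{4} + \frac{Y v}{4}$ ($U{\left(Y,v \right)} = \frac{Y v + Y}{4} = \frac{Y + Y v}{4} = \frac{Y}{4} + \frac{Y v}{4}$)
$L{\left(H \right)} = H \left(H + H^{2}\right)$ ($L{\left(H \right)} = H \left(H^{2} + H\right) = H \left(H + H^{2}\right)$)
$E{\left(s,l \right)} = 867 l$
$\frac{E{\left(-212,L{\left(U{\left(-2,-2 \right)} \right)} \right)}}{-850936} = \frac{867 \left(\frac{1}{4} \left(-2\right) \left(1 - 2\right)\right)^{2} \left(1 + \frac{1}{4} \left(-2\right) \left(1 - 2\right)\right)}{-850936} = 867 \left(\frac{1}{4} \left(-2\right) \left(-1\right)\right)^{2} \left(1 + \frac{1}{4} \left(-2\right) \left(-1\right)\right) \left(- \frac{1}{850936}\right) = 867 \frac{1 + \frac{1}{2}}{4} \left(- \frac{1}{850936}\right) = 867 \cdot \frac{1}{4} \cdot \frac{3}{2} \left(- \frac{1}{850936}\right) = 867 \cdot \frac{3}{8} \left(- \frac{1}{850936}\right) = \frac{2601}{8} \left(- \frac{1}{850936}\right) = - \frac{2601}{6807488}$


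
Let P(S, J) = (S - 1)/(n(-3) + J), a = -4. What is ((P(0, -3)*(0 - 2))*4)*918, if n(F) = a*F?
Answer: 816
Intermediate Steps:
n(F) = -4*F
P(S, J) = (-1 + S)/(12 + J) (P(S, J) = (S - 1)/(-4*(-3) + J) = (-1 + S)/(12 + J))
((P(0, -3)*(0 - 2))*4)*918 = ((((-1 + 0)/(12 - 3))*(0 - 2))*4)*918 = (((-1/9)*(-2))*4)*918 = ((((⅑)*(-1))*(-2))*4)*918 = (-⅑*(-2)*4)*918 = ((2/9)*4)*918 = (8/9)*918 = 816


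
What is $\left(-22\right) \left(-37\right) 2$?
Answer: $1628$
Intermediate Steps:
$\left(-22\right) \left(-37\right) 2 = 814 \cdot 2 = 1628$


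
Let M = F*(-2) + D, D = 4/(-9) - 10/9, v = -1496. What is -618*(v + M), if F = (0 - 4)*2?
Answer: 2746804/3 ≈ 9.1560e+5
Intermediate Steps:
D = -14/9 (D = 4*(-⅑) - 10*⅑ = -4/9 - 10/9 = -14/9 ≈ -1.5556)
F = -8 (F = -4*2 = -8)
M = 130/9 (M = -8*(-2) - 14/9 = 16 - 14/9 = 130/9 ≈ 14.444)
-618*(v + M) = -618*(-1496 + 130/9) = -618*(-13334/9) = 2746804/3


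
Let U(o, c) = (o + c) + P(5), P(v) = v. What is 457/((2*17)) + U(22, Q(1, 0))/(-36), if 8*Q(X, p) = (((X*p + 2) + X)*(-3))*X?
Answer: 6921/544 ≈ 12.722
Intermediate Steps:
Q(X, p) = X*(-6 - 3*X - 3*X*p)/8 (Q(X, p) = ((((X*p + 2) + X)*(-3))*X)/8 = ((((2 + X*p) + X)*(-3))*X)/8 = (((2 + X + X*p)*(-3))*X)/8 = ((-6 - 3*X - 3*X*p)*X)/8 = (X*(-6 - 3*X - 3*X*p))/8 = X*(-6 - 3*X - 3*X*p)/8)
U(o, c) = 5 + c + o (U(o, c) = (o + c) + 5 = (c + o) + 5 = 5 + c + o)
457/((2*17)) + U(22, Q(1, 0))/(-36) = 457/((2*17)) + (5 - 3/8*1*(2 + 1 + 1*0) + 22)/(-36) = 457/34 + (5 - 3/8*1*(2 + 1 + 0) + 22)*(-1/36) = 457*(1/34) + (5 - 3/8*1*3 + 22)*(-1/36) = 457/34 + (5 - 9/8 + 22)*(-1/36) = 457/34 + (207/8)*(-1/36) = 457/34 - 23/32 = 6921/544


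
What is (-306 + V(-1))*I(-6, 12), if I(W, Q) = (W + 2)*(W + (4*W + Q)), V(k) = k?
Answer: -22104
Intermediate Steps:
I(W, Q) = (2 + W)*(Q + 5*W) (I(W, Q) = (2 + W)*(W + (Q + 4*W)) = (2 + W)*(Q + 5*W))
(-306 + V(-1))*I(-6, 12) = (-306 - 1)*(2*12 + 5*(-6)**2 + 10*(-6) + 12*(-6)) = -307*(24 + 5*36 - 60 - 72) = -307*(24 + 180 - 60 - 72) = -307*72 = -22104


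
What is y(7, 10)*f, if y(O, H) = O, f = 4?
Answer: 28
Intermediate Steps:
y(7, 10)*f = 7*4 = 28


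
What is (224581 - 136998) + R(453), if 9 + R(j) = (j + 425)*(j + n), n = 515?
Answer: 937478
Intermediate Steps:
R(j) = -9 + (425 + j)*(515 + j) (R(j) = -9 + (j + 425)*(j + 515) = -9 + (425 + j)*(515 + j))
(224581 - 136998) + R(453) = (224581 - 136998) + (218866 + 453² + 940*453) = 87583 + (218866 + 205209 + 425820) = 87583 + 849895 = 937478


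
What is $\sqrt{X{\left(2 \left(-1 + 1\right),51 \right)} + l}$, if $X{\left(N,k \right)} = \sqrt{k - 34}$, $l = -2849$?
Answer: $\sqrt{-2849 + \sqrt{17}} \approx 53.337 i$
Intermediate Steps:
$X{\left(N,k \right)} = \sqrt{-34 + k}$
$\sqrt{X{\left(2 \left(-1 + 1\right),51 \right)} + l} = \sqrt{\sqrt{-34 + 51} - 2849} = \sqrt{\sqrt{17} - 2849} = \sqrt{-2849 + \sqrt{17}}$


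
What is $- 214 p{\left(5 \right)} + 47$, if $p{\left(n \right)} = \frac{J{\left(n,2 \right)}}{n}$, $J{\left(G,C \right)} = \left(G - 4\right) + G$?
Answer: $- \frac{1049}{5} \approx -209.8$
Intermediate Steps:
$J{\left(G,C \right)} = -4 + 2 G$ ($J{\left(G,C \right)} = \left(-4 + G\right) + G = -4 + 2 G$)
$p{\left(n \right)} = \frac{-4 + 2 n}{n}$
$- 214 p{\left(5 \right)} + 47 = - 214 \left(2 - \frac{4}{5}\right) + 47 = \left(-214\right) \frac{6}{5} + 47 = - \frac{1284}{5} + 47 = - \frac{1049}{5}$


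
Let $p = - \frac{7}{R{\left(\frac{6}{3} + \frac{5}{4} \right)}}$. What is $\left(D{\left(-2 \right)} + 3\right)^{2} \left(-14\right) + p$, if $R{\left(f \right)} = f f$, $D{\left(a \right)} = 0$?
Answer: $- \frac{21406}{169} \approx -126.66$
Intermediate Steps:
$R{\left(f \right)} = f^{2}$
$p = - \frac{112}{169}$ ($p = - \frac{7}{\left(\frac{6}{3} + \frac{5}{4}\right)^{2}} = - \frac{7}{\left(6 \cdot \frac{1}{3} + 5 \cdot \frac{1}{4}\right)^{2}} = - \frac{7}{\left(2 + \frac{5}{4}\right)^{2}} = - \frac{7}{\left(\frac{13}{4}\right)^{2}} = - \frac{7}{\frac{169}{16}} = \left(-7\right) \frac{16}{169} = - \frac{112}{169} \approx -0.66272$)
$\left(D{\left(-2 \right)} + 3\right)^{2} \left(-14\right) + p = \left(0 + 3\right)^{2} \left(-14\right) - \frac{112}{169} = 3^{2} \left(-14\right) - \frac{112}{169} = 9 \left(-14\right) - \frac{112}{169} = -126 - \frac{112}{169} = - \frac{21406}{169}$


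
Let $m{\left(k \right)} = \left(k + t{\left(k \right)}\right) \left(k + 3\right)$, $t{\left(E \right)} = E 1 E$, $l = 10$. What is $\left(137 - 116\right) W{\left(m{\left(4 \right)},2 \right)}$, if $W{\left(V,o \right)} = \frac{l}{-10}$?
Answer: $-21$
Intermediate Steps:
$t{\left(E \right)} = E^{2}$ ($t{\left(E \right)} = E E = E^{2}$)
$m{\left(k \right)} = \left(3 + k\right) \left(k + k^{2}\right)$ ($m{\left(k \right)} = \left(k + k^{2}\right) \left(k + 3\right) = \left(k + k^{2}\right) \left(3 + k\right) = \left(3 + k\right) \left(k + k^{2}\right)$)
$W{\left(V,o \right)} = -1$ ($W{\left(V,o \right)} = \frac{10}{-10} = 10 \left(- \frac{1}{10}\right) = -1$)
$\left(137 - 116\right) W{\left(m{\left(4 \right)},2 \right)} = \left(137 - 116\right) \left(-1\right) = 21 \left(-1\right) = -21$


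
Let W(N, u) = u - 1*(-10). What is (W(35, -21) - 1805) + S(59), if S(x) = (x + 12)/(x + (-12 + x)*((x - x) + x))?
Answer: -5142841/2832 ≈ -1816.0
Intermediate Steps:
W(N, u) = 10 + u (W(N, u) = u + 10 = 10 + u)
S(x) = (12 + x)/(x + x*(-12 + x)) (S(x) = (12 + x)/(x + (-12 + x)*(0 + x)) = (12 + x)/(x + (-12 + x)*x) = (12 + x)/(x + x*(-12 + x)))
(W(35, -21) - 1805) + S(59) = ((10 - 21) - 1805) + (12 + 59)/(59*(-11 + 59)) = (-11 - 1805) + (1/59)*71/48 = -1816 + (1/59)*(1/48)*71 = -1816 + 71/2832 = -5142841/2832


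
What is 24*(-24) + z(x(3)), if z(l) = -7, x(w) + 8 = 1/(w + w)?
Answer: -583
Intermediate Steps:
x(w) = -8 + 1/(2*w) (x(w) = -8 + 1/(w + w) = -8 + 1/(2*w))
24*(-24) + z(x(3)) = 24*(-24) - 7 = -576 - 7 = -583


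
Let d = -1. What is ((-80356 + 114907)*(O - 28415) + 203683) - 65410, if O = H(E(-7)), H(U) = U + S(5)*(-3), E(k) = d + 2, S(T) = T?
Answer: -982112106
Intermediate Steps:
E(k) = 1 (E(k) = -1 + 2 = 1)
H(U) = -15 + U (H(U) = U + 5*(-3) = U - 15 = -15 + U)
O = -14 (O = -15 + 1 = -14)
((-80356 + 114907)*(O - 28415) + 203683) - 65410 = ((-80356 + 114907)*(-14 - 28415) + 203683) - 65410 = (34551*(-28429) + 203683) - 65410 = (-982250379 + 203683) - 65410 = -982046696 - 65410 = -982112106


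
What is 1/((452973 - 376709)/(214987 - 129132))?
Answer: 85855/76264 ≈ 1.1258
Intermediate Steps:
1/((452973 - 376709)/(214987 - 129132)) = 1/(76264/85855) = 85855/76264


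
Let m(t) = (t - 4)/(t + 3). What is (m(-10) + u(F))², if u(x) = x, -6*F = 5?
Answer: 49/36 ≈ 1.3611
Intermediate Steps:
m(t) = (-4 + t)/(3 + t)
F = -⅚ (F = -⅙*5 = -⅚ ≈ -0.83333)
(m(-10) + u(F))² = ((-4 - 10)/(3 - 10) - ⅚)² = (-14/(-7) - ⅚)² = (-⅐*(-14) - ⅚)² = (2 - ⅚)² = (7/6)² = 49/36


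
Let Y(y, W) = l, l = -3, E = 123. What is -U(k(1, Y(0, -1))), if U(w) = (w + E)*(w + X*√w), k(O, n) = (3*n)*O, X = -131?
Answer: 1026 + 44802*I ≈ 1026.0 + 44802.0*I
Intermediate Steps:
Y(y, W) = -3
k(O, n) = 3*O*n
U(w) = (123 + w)*(w - 131*√w) (U(w) = (w + 123)*(w - 131*√w) = (123 + w)*(w - 131*√w))
-U(k(1, Y(0, -1))) = -((3*1*(-3))² - 16113*3*I - 131*(-27*I) + 123*(3*1*(-3))) = -((-9)² - 48339*I - (-3537)*I + 123*(-9)) = -(81 - 48339*I - (-3537)*I - 1107) = -(81 - 48339*I + 3537*I - 1107) = -(-1026 - 44802*I) = 1026 + 44802*I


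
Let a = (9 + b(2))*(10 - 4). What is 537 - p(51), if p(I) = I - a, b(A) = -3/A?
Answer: 531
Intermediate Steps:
a = 45 (a = (9 - 3/2)*(10 - 4) = (9 - 3*½)*6 = (9 - 3/2)*6 = (15/2)*6 = 45)
p(I) = -45 + I (p(I) = I - 1*45 = I - 45 = -45 + I)
537 - p(51) = 537 - (-45 + 51) = 537 - 1*6 = 537 - 6 = 531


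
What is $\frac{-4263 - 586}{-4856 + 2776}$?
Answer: $\frac{373}{160} \approx 2.3312$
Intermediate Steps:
$\frac{-4263 - 586}{-4856 + 2776} = \frac{-4263 + \left(-747 + 161\right)}{-2080} = \left(-4263 - 586\right) \left(- \frac{1}{2080}\right) = \left(-4849\right) \left(- \frac{1}{2080}\right) = \frac{373}{160}$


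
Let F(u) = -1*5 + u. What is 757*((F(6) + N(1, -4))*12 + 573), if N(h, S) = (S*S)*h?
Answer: 588189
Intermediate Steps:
N(h, S) = h*S² (N(h, S) = S²*h = h*S²)
F(u) = -5 + u
757*((F(6) + N(1, -4))*12 + 573) = 757*(((-5 + 6) + 1*(-4)²)*12 + 573) = 757*((1 + 1*16)*12 + 573) = 757*((1 + 16)*12 + 573) = 757*(17*12 + 573) = 757*(204 + 573) = 757*777 = 588189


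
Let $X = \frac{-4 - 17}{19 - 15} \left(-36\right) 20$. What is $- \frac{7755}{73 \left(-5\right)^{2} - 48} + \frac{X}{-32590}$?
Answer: $- \frac{25945251}{5791243} \approx -4.4801$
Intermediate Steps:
$X = 3780$ ($X = - \frac{21}{4} \left(-36\right) 20 = \left(-21\right) \frac{1}{4} \left(-36\right) 20 = \left(- \frac{21}{4}\right) \left(-36\right) 20 = 189 \cdot 20 = 3780$)
$- \frac{7755}{73 \left(-5\right)^{2} - 48} + \frac{X}{-32590} = - \frac{7755}{73 \left(-5\right)^{2} - 48} + \frac{3780}{-32590} = - \frac{7755}{73 \cdot 25 - 48} + 3780 \left(- \frac{1}{32590}\right) = - \frac{7755}{1825 - 48} - \frac{378}{3259} = - \frac{7755}{1777} - \frac{378}{3259} = - \frac{25945251}{5791243}$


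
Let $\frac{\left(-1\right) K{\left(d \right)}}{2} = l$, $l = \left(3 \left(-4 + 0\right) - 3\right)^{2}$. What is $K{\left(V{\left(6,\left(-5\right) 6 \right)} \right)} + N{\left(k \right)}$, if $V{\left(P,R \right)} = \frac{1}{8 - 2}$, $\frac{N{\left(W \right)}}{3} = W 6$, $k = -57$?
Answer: $-1476$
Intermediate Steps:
$N{\left(W \right)} = 18 W$ ($N{\left(W \right)} = 3 W 6 = 3 \cdot 6 W = 18 W$)
$l = 225$ ($l = \left(3 \left(-4\right) - 3\right)^{2} = \left(-12 - 3\right)^{2} = \left(-15\right)^{2} = 225$)
$V{\left(P,R \right)} = \frac{1}{6}$
$K{\left(d \right)} = -450$ ($K{\left(d \right)} = \left(-2\right) 225 = -450$)
$K{\left(V{\left(6,\left(-5\right) 6 \right)} \right)} + N{\left(k \right)} = -450 + 18 \left(-57\right) = -450 - 1026 = -1476$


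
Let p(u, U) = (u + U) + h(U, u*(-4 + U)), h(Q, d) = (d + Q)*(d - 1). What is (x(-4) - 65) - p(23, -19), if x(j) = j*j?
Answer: -290493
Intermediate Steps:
x(j) = j²
h(Q, d) = (-1 + d)*(Q + d) (h(Q, d) = (Q + d)*(-1 + d) = (-1 + d)*(Q + d))
p(u, U) = u + u²*(-4 + U)² - u*(-4 + U) + U*u*(-4 + U) (p(u, U) = (u + U) + ((u*(-4 + U))² - U - u*(-4 + U) + U*(u*(-4 + U))) = (U + u) + (u²*(-4 + U)² - U - u*(-4 + U) + U*u*(-4 + U)) = (U + u) + (-U + u²*(-4 + U)² - u*(-4 + U) + U*u*(-4 + U)) = u + u²*(-4 + U)² - u*(-4 + U) + U*u*(-4 + U))
(x(-4) - 65) - p(23, -19) = ((-4)² - 65) - 23*(5 - 1*(-19) - 19*(-4 - 19) + 23*(-4 - 19)²) = (16 - 65) - 23*(5 + 19 - 19*(-23) + 23*(-23)²) = -49 - 23*(5 + 19 + 437 + 23*529) = -49 - 23*(5 + 19 + 437 + 12167) = -49 - 23*12628 = -49 - 1*290444 = -49 - 290444 = -290493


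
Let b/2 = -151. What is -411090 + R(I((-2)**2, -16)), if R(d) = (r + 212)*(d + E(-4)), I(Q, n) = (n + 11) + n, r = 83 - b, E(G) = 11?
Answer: -417060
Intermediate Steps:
b = -302 (b = 2*(-151) = -302)
r = 385 (r = 83 - 1*(-302) = 83 + 302 = 385)
I(Q, n) = 11 + 2*n (I(Q, n) = (11 + n) + n = 11 + 2*n)
R(d) = 6567 + 597*d (R(d) = (385 + 212)*(d + 11) = 597*(11 + d) = 6567 + 597*d)
-411090 + R(I((-2)**2, -16)) = -411090 + (6567 + 597*(11 + 2*(-16))) = -411090 + (6567 + 597*(11 - 32)) = -411090 + (6567 + 597*(-21)) = -411090 + (6567 - 12537) = -411090 - 5970 = -417060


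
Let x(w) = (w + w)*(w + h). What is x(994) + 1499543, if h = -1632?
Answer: 231199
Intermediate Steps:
x(w) = 2*w*(-1632 + w) (x(w) = (w + w)*(w - 1632) = (2*w)*(-1632 + w) = 2*w*(-1632 + w))
x(994) + 1499543 = 2*994*(-1632 + 994) + 1499543 = 2*994*(-638) + 1499543 = -1268344 + 1499543 = 231199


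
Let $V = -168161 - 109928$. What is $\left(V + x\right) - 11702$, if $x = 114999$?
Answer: $-174792$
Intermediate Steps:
$V = -278089$ ($V = -168161 - 109928 = -278089$)
$\left(V + x\right) - 11702 = \left(-278089 + 114999\right) - 11702 = -163090 - 11702 = -174792$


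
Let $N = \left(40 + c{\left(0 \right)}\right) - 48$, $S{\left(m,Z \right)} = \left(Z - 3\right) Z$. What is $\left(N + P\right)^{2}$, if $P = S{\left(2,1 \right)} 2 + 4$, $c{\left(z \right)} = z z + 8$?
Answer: $0$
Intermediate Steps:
$S{\left(m,Z \right)} = Z \left(-3 + Z\right)$ ($S{\left(m,Z \right)} = \left(-3 + Z\right) Z = Z \left(-3 + Z\right)$)
$c{\left(z \right)} = 8 + z^{2}$ ($c{\left(z \right)} = z^{2} + 8 = 8 + z^{2}$)
$P = 0$ ($P = 1 \left(-3 + 1\right) 2 + 4 = 1 \left(-2\right) 2 + 4 = \left(-2\right) 2 + 4 = -4 + 4 = 0$)
$N = 0$ ($N = \left(40 + \left(8 + 0^{2}\right)\right) - 48 = \left(40 + \left(8 + 0\right)\right) - 48 = \left(40 + 8\right) - 48 = 48 - 48 = 0$)
$\left(N + P\right)^{2} = \left(0 + 0\right)^{2} = 0^{2} = 0$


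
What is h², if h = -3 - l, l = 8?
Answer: 121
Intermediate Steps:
h = -11 (h = -3 - 1*8 = -3 - 8 = -11)
h² = (-11)² = 121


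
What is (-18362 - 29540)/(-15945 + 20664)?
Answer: -47902/4719 ≈ -10.151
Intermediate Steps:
(-18362 - 29540)/(-15945 + 20664) = -47902/4719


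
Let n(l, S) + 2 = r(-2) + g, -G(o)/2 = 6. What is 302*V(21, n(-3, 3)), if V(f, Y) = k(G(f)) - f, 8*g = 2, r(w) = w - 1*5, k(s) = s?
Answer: -9966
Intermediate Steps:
G(o) = -12 (G(o) = -2*6 = -12)
r(w) = -5 + w (r(w) = w - 5 = -5 + w)
g = 1/4 (g = (1/8)*2 = 1/4 ≈ 0.25000)
n(l, S) = -35/4 (n(l, S) = -2 + ((-5 - 2) + 1/4) = -2 + (-7 + 1/4) = -2 - 27/4 = -35/4)
V(f, Y) = -12 - f
302*V(21, n(-3, 3)) = 302*(-12 - 1*21) = 302*(-12 - 21) = 302*(-33) = -9966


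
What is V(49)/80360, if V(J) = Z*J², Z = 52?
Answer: 637/410 ≈ 1.5537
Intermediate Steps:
V(J) = 52*J²
V(49)/80360 = (52*49²)/80360 = (52*2401)*(1/80360) = 124852*(1/80360) = 637/410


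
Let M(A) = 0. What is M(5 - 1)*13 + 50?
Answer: 50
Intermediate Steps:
M(5 - 1)*13 + 50 = 0*13 + 50 = 0 + 50 = 50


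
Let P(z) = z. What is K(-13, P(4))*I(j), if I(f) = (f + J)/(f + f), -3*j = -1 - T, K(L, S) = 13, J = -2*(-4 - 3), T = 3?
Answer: 299/4 ≈ 74.750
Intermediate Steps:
J = 14 (J = -2*(-7) = 14)
j = 4/3 (j = -(-1 - 1*3)/3 = -(-1 - 3)/3 = -1/3*(-4) = 4/3 ≈ 1.3333)
I(f) = (14 + f)/(2*f) (I(f) = (f + 14)/(f + f) = (14 + f)/((2*f)) = (14 + f)*(1/(2*f)) = (14 + f)/(2*f))
K(-13, P(4))*I(j) = 13*((14 + 4/3)/(2*(4/3))) = 13*((1/2)*(3/4)*(46/3)) = 13*(23/4) = 299/4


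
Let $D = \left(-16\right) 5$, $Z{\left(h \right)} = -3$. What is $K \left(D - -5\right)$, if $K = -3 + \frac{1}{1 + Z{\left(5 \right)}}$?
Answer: $\frac{525}{2} \approx 262.5$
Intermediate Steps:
$D = -80$
$K = - \frac{7}{2}$ ($K = -3 + \frac{1}{1 - 3} = -3 + \frac{1}{-2} = -3 - \frac{1}{2} = - \frac{7}{2} \approx -3.5$)
$K \left(D - -5\right) = - \frac{7 \left(-80 - -5\right)}{2} = - \frac{7 \left(-80 + 5\right)}{2} = \left(- \frac{7}{2}\right) \left(-75\right) = \frac{525}{2}$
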